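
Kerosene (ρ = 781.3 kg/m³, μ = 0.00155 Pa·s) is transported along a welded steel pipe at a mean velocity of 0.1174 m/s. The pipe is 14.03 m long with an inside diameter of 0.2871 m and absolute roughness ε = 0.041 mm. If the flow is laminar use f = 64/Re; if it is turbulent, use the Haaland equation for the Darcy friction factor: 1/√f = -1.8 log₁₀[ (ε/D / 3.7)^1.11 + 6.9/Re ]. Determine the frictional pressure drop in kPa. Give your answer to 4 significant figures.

Reynolds number Re = ρVD/μ = 781.3 · 0.1174 · 0.2871 / 0.00155 = 1.699e+04.
Re > 4000 → turbulent. Relative roughness ε/D = 4.1e-05/0.2871 = 0.000143. Haaland: 1/√f = -1.8 log₁₀[(0.000143/3.7)^1.11 + 6.9/1.699e+04] = -1.8 log₁₀[1.26e-05 + 0.000406] = 6.08, so f = 0.02705.
Darcy-Weisbach: ΔP = f(L/D)(ρV²/2) = 0.02705·(14.03/0.2871)·(781.3·0.1174²/2) = 0.02705·48.87·5.384 = 7.117 Pa.
ΔP = 7.117 Pa = 0.007117 kPa.

ΔP ≈ 0.007117 kPa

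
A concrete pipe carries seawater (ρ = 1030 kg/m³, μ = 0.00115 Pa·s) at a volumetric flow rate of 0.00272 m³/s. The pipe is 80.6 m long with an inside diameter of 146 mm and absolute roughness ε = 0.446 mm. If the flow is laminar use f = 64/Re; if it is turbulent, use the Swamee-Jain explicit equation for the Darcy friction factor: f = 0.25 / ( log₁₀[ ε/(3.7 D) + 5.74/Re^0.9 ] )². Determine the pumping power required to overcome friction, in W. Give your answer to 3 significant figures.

Cross-sectional area A = πD²/4 = π(0.146)²/4 = 0.01674 m²; mean velocity V = Q/A = 0.00272/0.01674 = 0.1625 m/s.
Reynolds number Re = ρVD/μ = 1030 · 0.1625 · 0.146 / 0.00115 = 2.125e+04.
Re > 4000 → turbulent. Relative roughness ε/D = 0.000446/0.146 = 0.00305. Swamee-Jain: f = 0.25/(log₁₀[0.00305/3.7 + 5.74/2.125e+04^0.9])² = 0.25/(log₁₀[0.000826 + 0.000732])² = 0.25/(-2.808)² = 0.03172.
Darcy-Weisbach: ΔP = f(L/D)(ρV²/2) = 0.03172·(80.6/0.146)·(1030·0.1625²/2) = 0.03172·552.1·13.59 = 238 Pa.
Pumping power P = QΔP = 0.00272·238 = 0.6474 W = 0.647 W.

P ≈ 0.647 W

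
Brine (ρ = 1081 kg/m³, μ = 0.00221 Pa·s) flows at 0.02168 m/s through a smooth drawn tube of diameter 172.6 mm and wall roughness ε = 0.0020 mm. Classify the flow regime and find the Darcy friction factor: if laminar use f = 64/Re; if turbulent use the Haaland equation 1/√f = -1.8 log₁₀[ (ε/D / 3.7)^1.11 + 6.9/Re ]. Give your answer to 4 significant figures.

Re = ρVD/μ = 1081·0.02168·0.1726/0.00221 = 1830.
Re < 2300 → laminar, so f = 64/Re = 0.03497 (roughness is irrelevant in laminar flow).

f ≈ 0.03497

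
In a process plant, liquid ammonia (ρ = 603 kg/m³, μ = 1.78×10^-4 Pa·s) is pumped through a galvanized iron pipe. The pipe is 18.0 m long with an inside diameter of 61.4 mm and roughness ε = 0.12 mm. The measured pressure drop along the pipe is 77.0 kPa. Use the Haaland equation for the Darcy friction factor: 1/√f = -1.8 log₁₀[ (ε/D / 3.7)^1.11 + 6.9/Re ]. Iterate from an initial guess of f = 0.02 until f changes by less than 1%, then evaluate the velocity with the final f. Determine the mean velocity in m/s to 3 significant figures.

Rearranging Darcy-Weisbach: V = √(2·ΔP·D/(f·L·ρ)). With ε/D = 0.00012/0.0614 = 0.00195, iterate starting from f = 0.02:
  f = 0.02 → V = √(2·7.7e+04·0.0614/(0.02·18·603)) = 6.6 m/s; Re = ρVD/μ = 1.373e+06; f → 0.02344
  f = 0.02344 → V = 6.096 m/s; Re = 1.268e+06; f → 0.02345
Converged (Δf/f < 1%). With the final f = 0.02345: V = √(2·7.7e+04·0.0614/(0.02345·18·603)) = 6.094 m/s.

V ≈ 6.09 m/s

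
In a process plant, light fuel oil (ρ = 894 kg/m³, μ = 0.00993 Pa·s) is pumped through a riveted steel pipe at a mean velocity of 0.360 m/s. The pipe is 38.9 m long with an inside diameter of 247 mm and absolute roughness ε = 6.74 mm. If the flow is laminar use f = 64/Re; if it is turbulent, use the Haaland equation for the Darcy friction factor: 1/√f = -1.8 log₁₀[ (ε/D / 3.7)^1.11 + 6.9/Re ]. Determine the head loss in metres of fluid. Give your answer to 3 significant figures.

h_f ≈ 0.0614 m

Reynolds number Re = ρVD/μ = 894 · 0.36 · 0.247 / 0.00993 = 8005.
Re > 4000 → turbulent. Relative roughness ε/D = 0.00674/0.247 = 0.0273. Haaland: 1/√f = -1.8 log₁₀[(0.0273/3.7)^1.11 + 6.9/8005] = -1.8 log₁₀[0.0043 + 0.000862] = 4.117, so f = 0.05899.
Darcy-Weisbach: ΔP = f(L/D)(ρV²/2) = 0.05899·(38.9/0.247)·(894·0.36²/2) = 0.05899·157.5·57.93 = 538.2 Pa.
Head loss h_f = ΔP/(ρg) = 538.2/(894·9.81) = 0.0614 m.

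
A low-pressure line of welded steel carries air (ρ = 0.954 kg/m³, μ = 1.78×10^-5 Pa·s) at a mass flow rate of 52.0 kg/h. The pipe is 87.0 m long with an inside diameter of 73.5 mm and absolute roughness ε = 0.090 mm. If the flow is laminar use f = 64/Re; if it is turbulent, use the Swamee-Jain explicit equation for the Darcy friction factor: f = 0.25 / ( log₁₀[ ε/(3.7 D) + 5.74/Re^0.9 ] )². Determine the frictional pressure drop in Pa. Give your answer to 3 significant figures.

ΔP ≈ 220 Pa

ṁ = 52.0 kg/h = 52.0/3600 = 0.01444 kg/s.
A = πD²/4 = π(0.0735)²/4 = 0.004243 m²; mean velocity V = ṁ/(ρA) = 0.01444/(0.954 · 0.004243) = 3.569 m/s.
Reynolds number Re = ρVD/μ = 0.954 · 3.569 · 0.0735 / 1.78e-05 = 1.406e+04.
Re > 4000 → turbulent. Relative roughness ε/D = 9e-05/0.0735 = 0.00122. Swamee-Jain: f = 0.25/(log₁₀[0.00122/3.7 + 5.74/1.406e+04^0.9])² = 0.25/(log₁₀[0.000331 + 0.00106])² = 0.25/(-2.856)² = 0.03064.
Darcy-Weisbach: ΔP = f(L/D)(ρV²/2) = 0.03064·(87/0.0735)·(0.954·3.569²/2) = 0.03064·1184·6.074 = 220.3 Pa.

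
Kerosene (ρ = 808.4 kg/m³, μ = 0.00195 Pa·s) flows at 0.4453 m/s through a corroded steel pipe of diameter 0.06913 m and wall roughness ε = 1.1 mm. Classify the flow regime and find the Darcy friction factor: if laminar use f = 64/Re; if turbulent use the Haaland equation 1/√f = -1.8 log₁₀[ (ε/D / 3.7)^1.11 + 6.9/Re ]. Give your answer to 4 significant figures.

Re = ρVD/μ = 808.4·0.4453·0.06913/0.00195 = 1.276e+04.
Re > 4000 → turbulent. ε/D = 0.0011/0.06913 = 0.0159; Haaland: 1/√f = -1.8 log₁₀[0.00236 + 0.000541] = 4.567, so f = 0.04794.

f ≈ 0.04794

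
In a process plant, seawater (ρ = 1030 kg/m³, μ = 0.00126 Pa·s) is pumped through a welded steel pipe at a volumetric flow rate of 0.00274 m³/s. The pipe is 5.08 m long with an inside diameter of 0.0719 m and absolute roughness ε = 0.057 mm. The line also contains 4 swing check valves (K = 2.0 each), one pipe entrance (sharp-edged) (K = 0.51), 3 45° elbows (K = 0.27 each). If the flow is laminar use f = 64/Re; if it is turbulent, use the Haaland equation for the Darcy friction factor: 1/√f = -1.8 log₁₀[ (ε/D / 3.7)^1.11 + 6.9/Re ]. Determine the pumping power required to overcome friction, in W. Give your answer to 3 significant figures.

Cross-sectional area A = πD²/4 = π(0.0719)²/4 = 0.00406 m²; mean velocity V = Q/A = 0.00274/0.00406 = 0.6748 m/s.
Reynolds number Re = ρVD/μ = 1030 · 0.6748 · 0.0719 / 0.00126 = 3.966e+04.
Re > 4000 → turbulent. Relative roughness ε/D = 5.7e-05/0.0719 = 0.000793. Haaland: 1/√f = -1.8 log₁₀[(0.000793/3.7)^1.11 + 6.9/3.966e+04] = -1.8 log₁₀[8.46e-05 + 0.000174] = 6.457, so f = 0.02398.
Total minor-loss coefficient ΣK = 4·2 + 1·0.51 + 3·0.27 = 9.32.
ΔP = [f·L/D + ΣK]·(ρV²/2) = [0.02398·5.08/0.0719 + 9.32]·(1030·0.6748²/2) = [1.694 + 9.32]·234.5 = 2583 Pa.
Pumping power P = QΔP = 0.00274·2583 = 7.078 W = 7.08 W.

P ≈ 7.08 W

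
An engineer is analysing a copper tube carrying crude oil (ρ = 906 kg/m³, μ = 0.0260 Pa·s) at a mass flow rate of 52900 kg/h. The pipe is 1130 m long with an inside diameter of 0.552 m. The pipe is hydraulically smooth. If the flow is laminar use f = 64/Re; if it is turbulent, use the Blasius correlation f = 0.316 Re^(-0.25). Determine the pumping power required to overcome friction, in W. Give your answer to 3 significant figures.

ṁ = 52900 kg/h = 52900/3600 = 14.69 kg/s.
A = πD²/4 = π(0.552)²/4 = 0.2393 m²; mean velocity V = ṁ/(ρA) = 14.69/(906 · 0.2393) = 0.06777 m/s.
Reynolds number Re = ρVD/μ = 906 · 0.06777 · 0.552 / 0.026 = 1304.
Re < 2300 → laminar flow, so f = 64/Re = 64/1304 = 0.04909 (the turbulent correlation is not needed).
Darcy-Weisbach: ΔP = f(L/D)(ρV²/2) = 0.04909·(1130/0.552)·(906·0.06777²/2) = 0.04909·2047·2.081 = 209.1 Pa.
Q = ṁ/ρ = 14.69/906 = 0.01622 m³/s.
Pumping power P = QΔP = 0.01622·209.1 = 3.392 W = 3.39 W.

P ≈ 3.39 W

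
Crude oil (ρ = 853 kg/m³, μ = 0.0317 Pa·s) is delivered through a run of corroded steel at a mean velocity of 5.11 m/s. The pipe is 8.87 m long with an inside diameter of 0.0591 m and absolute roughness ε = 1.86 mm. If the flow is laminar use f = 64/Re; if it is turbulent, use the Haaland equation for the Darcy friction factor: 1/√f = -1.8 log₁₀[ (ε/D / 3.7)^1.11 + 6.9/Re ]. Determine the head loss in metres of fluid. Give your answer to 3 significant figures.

Reynolds number Re = ρVD/μ = 853 · 5.11 · 0.0591 / 0.0317 = 8126.
Re > 4000 → turbulent. Relative roughness ε/D = 0.00186/0.0591 = 0.0315. Haaland: 1/√f = -1.8 log₁₀[(0.0315/3.7)^1.11 + 6.9/8126] = -1.8 log₁₀[0.00503 + 0.000849] = 4.015, so f = 0.06205.
Darcy-Weisbach: ΔP = f(L/D)(ρV²/2) = 0.06205·(8.87/0.0591)·(853·5.11²/2) = 0.06205·150.1·1.114e+04 = 1.037e+05 Pa.
Head loss h_f = ΔP/(ρg) = 1.037e+05/(853·9.81) = 12.4 m.

h_f ≈ 12.4 m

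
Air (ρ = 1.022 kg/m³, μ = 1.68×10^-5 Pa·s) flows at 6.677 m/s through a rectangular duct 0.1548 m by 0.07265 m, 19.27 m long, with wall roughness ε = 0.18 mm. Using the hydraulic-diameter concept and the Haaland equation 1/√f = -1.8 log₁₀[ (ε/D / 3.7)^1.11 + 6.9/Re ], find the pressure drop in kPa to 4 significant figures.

ΔP ≈ 0.1175 kPa

Hydraulic diameter D_h = 4A/P = 4·(0.1548·0.07265)/(2·(0.1548+0.07265)) = 0.04498/0.4549 = 0.09889 m.
Re = ρVD_h/μ = 1.022·6.677·0.09889/1.68e-05 = 4.017e+04.
ε/D_h = 0.00018/0.09889 = 0.00182; Haaland gives 1/√f = -1.8 log₁₀[0.000213+0.000172] = 6.147, so f = 0.02647.
ΔP = f(L/D_h)(ρV²/2) = 0.02647·19.27/0.09889·22.78 = 117.5 Pa.
ΔP = 0.1175 kPa.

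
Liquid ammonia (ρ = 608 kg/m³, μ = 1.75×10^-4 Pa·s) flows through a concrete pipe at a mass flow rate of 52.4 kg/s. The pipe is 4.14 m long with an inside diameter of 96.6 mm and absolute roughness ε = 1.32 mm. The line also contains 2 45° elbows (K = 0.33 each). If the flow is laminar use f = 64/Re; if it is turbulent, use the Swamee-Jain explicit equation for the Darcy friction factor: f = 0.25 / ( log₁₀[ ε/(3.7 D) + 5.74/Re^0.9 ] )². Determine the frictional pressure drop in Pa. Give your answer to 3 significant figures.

ΔP ≈ 104000 Pa

A = πD²/4 = π(0.0966)²/4 = 0.007329 m²; mean velocity V = ṁ/(ρA) = 52.4/(608 · 0.007329) = 11.76 m/s.
Reynolds number Re = ρVD/μ = 608 · 11.76 · 0.0966 / 0.000175 = 3.947e+06.
Re > 4000 → turbulent. Relative roughness ε/D = 0.00132/0.0966 = 0.0137. Swamee-Jain: f = 0.25/(log₁₀[0.0137/3.7 + 5.74/3.947e+06^0.9])² = 0.25/(log₁₀[0.00369 + 6.64e-06])² = 0.25/(-2.432)² = 0.04227.
Total minor-loss coefficient ΣK = 2·0.33 = 0.66.
ΔP = [f·L/D + ΣK]·(ρV²/2) = [0.04227·4.14/0.0966 + 0.66]·(608·11.76²/2) = [1.812 + 0.66]·4.204e+04 = 1.039e+05 Pa.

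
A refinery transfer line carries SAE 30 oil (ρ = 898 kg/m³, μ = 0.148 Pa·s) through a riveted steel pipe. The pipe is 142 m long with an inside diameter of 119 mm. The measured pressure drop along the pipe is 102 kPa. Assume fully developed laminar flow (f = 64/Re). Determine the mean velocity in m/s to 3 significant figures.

V ≈ 2.15 m/s

For laminar flow, f = 64/Re with Re = ρVD/μ, so Darcy-Weisbach reduces to ΔP = 32μLV/D². Solving for V: V = ΔP·D²/(32μL) = 1.02e+05·(0.119)²/(32·0.148·142) = 2.148 m/s.
Check: Re = ρVD/μ = 898·2.148·0.119/0.148 = 1551 < 2300, so the laminar assumption holds.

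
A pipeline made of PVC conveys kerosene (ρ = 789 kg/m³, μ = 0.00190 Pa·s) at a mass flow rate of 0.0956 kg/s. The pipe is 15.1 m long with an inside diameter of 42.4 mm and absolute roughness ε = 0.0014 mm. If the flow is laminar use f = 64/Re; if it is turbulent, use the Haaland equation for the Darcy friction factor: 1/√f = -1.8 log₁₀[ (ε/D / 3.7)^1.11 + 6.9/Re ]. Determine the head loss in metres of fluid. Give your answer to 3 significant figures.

A = πD²/4 = π(0.0424)²/4 = 0.001412 m²; mean velocity V = ṁ/(ρA) = 0.0956/(789 · 0.001412) = 0.08581 m/s.
Reynolds number Re = ρVD/μ = 789 · 0.08581 · 0.0424 / 0.0019 = 1511.
Re < 2300 → laminar flow, so f = 64/Re = 64/1511 = 0.04236 (the turbulent correlation is not needed).
Darcy-Weisbach: ΔP = f(L/D)(ρV²/2) = 0.04236·(15.1/0.0424)·(789·0.08581²/2) = 0.04236·356.1·2.905 = 43.82 Pa.
Head loss h_f = ΔP/(ρg) = 43.82/(789·9.81) = 0.00566 m.

h_f ≈ 0.00566 m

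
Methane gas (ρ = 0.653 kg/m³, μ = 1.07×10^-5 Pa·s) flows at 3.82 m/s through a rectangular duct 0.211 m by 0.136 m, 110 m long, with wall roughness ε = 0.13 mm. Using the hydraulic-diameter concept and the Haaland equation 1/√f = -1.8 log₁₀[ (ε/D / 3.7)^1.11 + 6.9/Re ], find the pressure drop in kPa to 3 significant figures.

ΔP ≈ 0.0763 kPa

Hydraulic diameter D_h = 4A/P = 4·(0.211·0.136)/(2·(0.211+0.136)) = 0.1148/0.694 = 0.1654 m.
Re = ρVD_h/μ = 0.653·3.82·0.1654/1.07e-05 = 3.856e+04.
ε/D_h = 0.00013/0.1654 = 0.000786; Haaland gives 1/√f = -1.8 log₁₀[8.38e-05+0.000179] = 6.445, so f = 0.02408.
ΔP = f(L/D_h)(ρV²/2) = 0.02408·110/0.1654·4.764 = 76.29 Pa.
ΔP = 0.0763 kPa.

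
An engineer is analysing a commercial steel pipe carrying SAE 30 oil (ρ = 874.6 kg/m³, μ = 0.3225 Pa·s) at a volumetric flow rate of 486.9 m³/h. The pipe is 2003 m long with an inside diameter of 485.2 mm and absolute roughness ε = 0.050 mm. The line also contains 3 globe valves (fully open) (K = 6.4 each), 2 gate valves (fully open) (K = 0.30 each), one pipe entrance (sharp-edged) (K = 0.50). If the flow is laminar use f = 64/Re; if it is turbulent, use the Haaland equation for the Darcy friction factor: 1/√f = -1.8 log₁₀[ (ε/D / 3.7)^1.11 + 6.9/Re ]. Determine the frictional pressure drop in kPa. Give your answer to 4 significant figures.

Q = 486.9 m³/h = 486.9/3600 = 0.1352 m³/s.
Cross-sectional area A = πD²/4 = π(0.4852)²/4 = 0.1849 m²; mean velocity V = Q/A = 0.1352/0.1849 = 0.7315 m/s.
Reynolds number Re = ρVD/μ = 874.6 · 0.7315 · 0.4852 / 0.323 = 962.5.
Re < 2300 → laminar flow, so f = 64/Re = 64/962.5 = 0.06649 (the turbulent correlation is not needed).
Total minor-loss coefficient ΣK = 3·6.4 + 2·0.3 + 1·0.5 = 20.3.
ΔP = [f·L/D + ΣK]·(ρV²/2) = [0.06649·2003/0.4852 + 20.3]·(874.6·0.7315²/2) = [274.5 + 20.3]·234 = 6.898e+04 Pa.
ΔP = 6.898e+04 Pa = 68.98 kPa.

ΔP ≈ 68.98 kPa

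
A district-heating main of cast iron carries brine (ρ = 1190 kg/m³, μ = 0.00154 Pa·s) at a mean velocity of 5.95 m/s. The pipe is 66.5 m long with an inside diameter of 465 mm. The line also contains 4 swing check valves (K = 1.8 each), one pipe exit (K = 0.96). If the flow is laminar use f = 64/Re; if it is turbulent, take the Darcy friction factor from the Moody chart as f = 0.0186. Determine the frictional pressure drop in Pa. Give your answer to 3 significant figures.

Reynolds number Re = ρVD/μ = 1190 · 5.95 · 0.465 / 0.00154 = 2.138e+06.
Re > 4000 → turbulent; use the Moody-chart value f = 0.0186.
Total minor-loss coefficient ΣK = 4·1.8 + 1·0.96 = 8.16.
ΔP = [f·L/D + ΣK]·(ρV²/2) = [0.0186·66.5/0.465 + 8.16]·(1190·5.95²/2) = [2.66 + 8.16]·2.106e+04 = 2.279e+05 Pa.

ΔP ≈ 228000 Pa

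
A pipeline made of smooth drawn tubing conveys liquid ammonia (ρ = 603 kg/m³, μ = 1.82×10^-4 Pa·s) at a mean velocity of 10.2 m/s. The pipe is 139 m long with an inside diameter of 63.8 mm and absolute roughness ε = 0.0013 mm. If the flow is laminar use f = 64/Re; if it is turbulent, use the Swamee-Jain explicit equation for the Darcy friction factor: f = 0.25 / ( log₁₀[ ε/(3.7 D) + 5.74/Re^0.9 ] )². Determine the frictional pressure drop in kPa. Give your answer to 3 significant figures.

ΔP ≈ 751 kPa

Reynolds number Re = ρVD/μ = 603 · 10.2 · 0.0638 / 0.000182 = 2.156e+06.
Re > 4000 → turbulent. Relative roughness ε/D = 1.3e-06/0.0638 = 2.04e-05. Swamee-Jain: f = 0.25/(log₁₀[2.04e-05/3.7 + 5.74/2.156e+06^0.9])² = 0.25/(log₁₀[5.51e-06 + 1.14e-05])² = 0.25/(-4.771)² = 0.01098.
Darcy-Weisbach: ΔP = f(L/D)(ρV²/2) = 0.01098·(139/0.0638)·(603·10.2²/2) = 0.01098·2179·3.137e+04 = 7.507e+05 Pa.
ΔP = 7.507e+05 Pa = 751 kPa.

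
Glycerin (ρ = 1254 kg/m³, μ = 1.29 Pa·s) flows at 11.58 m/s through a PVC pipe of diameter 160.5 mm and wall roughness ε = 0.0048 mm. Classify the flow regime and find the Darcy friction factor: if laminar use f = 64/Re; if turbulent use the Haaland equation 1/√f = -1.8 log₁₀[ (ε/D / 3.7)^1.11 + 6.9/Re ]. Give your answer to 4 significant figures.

Re = ρVD/μ = 1254·11.58·0.1605/1.29 = 1807.
Re < 2300 → laminar, so f = 64/Re = 0.03542 (roughness is irrelevant in laminar flow).

f ≈ 0.03542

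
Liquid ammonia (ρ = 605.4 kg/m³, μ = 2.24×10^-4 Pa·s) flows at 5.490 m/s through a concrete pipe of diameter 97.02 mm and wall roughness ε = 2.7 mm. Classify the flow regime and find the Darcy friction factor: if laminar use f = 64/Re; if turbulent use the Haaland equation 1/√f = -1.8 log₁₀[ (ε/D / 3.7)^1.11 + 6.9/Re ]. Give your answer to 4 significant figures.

Re = ρVD/μ = 605.4·5.49·0.09702/0.000224 = 1.44e+06.
Re > 4000 → turbulent. ε/D = 0.0027/0.09702 = 0.0278; Haaland: 1/√f = -1.8 log₁₀[0.00439 + 4.79e-06] = 4.242, so f = 0.05556.

f ≈ 0.05556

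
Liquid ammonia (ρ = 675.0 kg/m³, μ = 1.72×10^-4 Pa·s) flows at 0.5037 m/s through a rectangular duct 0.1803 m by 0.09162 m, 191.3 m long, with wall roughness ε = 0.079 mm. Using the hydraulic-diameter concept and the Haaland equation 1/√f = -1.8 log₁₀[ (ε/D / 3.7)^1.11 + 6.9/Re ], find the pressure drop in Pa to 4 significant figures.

ΔP ≈ 2581 Pa

Hydraulic diameter D_h = 4A/P = 4·(0.1803·0.09162)/(2·(0.1803+0.09162)) = 0.06608/0.5438 = 0.1215 m.
Re = ρVD_h/μ = 675·0.5037·0.1215/0.000172 = 2.402e+05.
ε/D_h = 7.9e-05/0.1215 = 0.00065; Haaland gives 1/√f = -1.8 log₁₀[6.79e-05+2.87e-05] = 7.227, so f = 0.01915.
ΔP = f(L/D_h)(ρV²/2) = 0.01915·191.3/0.1215·85.63 = 2581 Pa.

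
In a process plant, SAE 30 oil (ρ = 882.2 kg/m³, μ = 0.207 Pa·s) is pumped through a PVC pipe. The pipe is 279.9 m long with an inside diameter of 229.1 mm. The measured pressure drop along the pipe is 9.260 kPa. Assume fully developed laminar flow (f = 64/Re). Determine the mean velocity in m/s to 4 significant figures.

V ≈ 0.2621 m/s

For laminar flow, f = 64/Re with Re = ρVD/μ, so Darcy-Weisbach reduces to ΔP = 32μLV/D². Solving for V: V = ΔP·D²/(32μL) = 9260·(0.2291)²/(32·0.207·279.9) = 0.2621 m/s.
Check: Re = ρVD/μ = 882.2·0.2621·0.2291/0.207 = 256 < 2300, so the laminar assumption holds.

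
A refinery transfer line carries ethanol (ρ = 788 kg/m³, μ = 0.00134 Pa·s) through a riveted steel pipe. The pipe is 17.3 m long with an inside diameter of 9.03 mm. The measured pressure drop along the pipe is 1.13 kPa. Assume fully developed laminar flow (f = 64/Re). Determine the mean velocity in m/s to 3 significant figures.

V ≈ 0.124 m/s

For laminar flow, f = 64/Re with Re = ρVD/μ, so Darcy-Weisbach reduces to ΔP = 32μLV/D². Solving for V: V = ΔP·D²/(32μL) = 1130·(0.00903)²/(32·0.00134·17.3) = 0.1242 m/s.
Check: Re = ρVD/μ = 788·0.1242·0.00903/0.00134 = 659.6 < 2300, so the laminar assumption holds.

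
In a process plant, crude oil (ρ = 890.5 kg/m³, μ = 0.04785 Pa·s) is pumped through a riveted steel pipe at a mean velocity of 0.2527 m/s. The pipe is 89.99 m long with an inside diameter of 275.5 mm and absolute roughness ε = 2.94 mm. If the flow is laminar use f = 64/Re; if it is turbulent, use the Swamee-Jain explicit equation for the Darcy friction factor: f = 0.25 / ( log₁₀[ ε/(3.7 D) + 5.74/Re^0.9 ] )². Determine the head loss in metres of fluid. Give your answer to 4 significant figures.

h_f ≈ 0.05252 m

Reynolds number Re = ρVD/μ = 890.5 · 0.2527 · 0.2755 / 0.0478 = 1296.
Re < 2300 → laminar flow, so f = 64/Re = 64/1296 = 0.0494 (the turbulent correlation is not needed).
Darcy-Weisbach: ΔP = f(L/D)(ρV²/2) = 0.0494·(89.99/0.2755)·(890.5·0.2527²/2) = 0.0494·326.6·28.43 = 458.8 Pa.
Head loss h_f = ΔP/(ρg) = 458.8/(890.5·9.81) = 0.05252 m.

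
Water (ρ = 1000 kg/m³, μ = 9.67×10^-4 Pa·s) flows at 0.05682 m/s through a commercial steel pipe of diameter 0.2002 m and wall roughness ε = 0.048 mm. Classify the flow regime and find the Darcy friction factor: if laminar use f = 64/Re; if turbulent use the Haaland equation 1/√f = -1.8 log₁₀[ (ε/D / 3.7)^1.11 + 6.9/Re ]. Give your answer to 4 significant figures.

Re = ρVD/μ = 1000·0.05682·0.2002/0.000967 = 1.176e+04.
Re > 4000 → turbulent. ε/D = 4.8e-05/0.2002 = 0.00024; Haaland: 1/√f = -1.8 log₁₀[2.24e-05 + 0.000587] = 5.788, so f = 0.02985.

f ≈ 0.02985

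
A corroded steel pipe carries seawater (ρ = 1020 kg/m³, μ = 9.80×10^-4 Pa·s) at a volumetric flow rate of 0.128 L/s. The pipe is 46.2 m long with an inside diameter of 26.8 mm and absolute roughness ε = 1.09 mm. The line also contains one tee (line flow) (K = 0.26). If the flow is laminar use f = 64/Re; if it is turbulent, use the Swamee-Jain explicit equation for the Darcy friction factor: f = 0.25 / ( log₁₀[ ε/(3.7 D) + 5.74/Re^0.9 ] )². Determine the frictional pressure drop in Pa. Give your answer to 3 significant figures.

ΔP ≈ 3210 Pa

Q = 0.128 L/s = 0.128/1000 = 0.000128 m³/s.
Cross-sectional area A = πD²/4 = π(0.0268)²/4 = 0.0005641 m²; mean velocity V = Q/A = 0.000128/0.0005641 = 0.2269 m/s.
Reynolds number Re = ρVD/μ = 1020 · 0.2269 · 0.0268 / 0.00098 = 6329.
Re > 4000 → turbulent. Relative roughness ε/D = 0.00109/0.0268 = 0.0407. Swamee-Jain: f = 0.25/(log₁₀[0.0407/3.7 + 5.74/6329^0.9])² = 0.25/(log₁₀[0.011 + 0.00218])² = 0.25/(-1.88)² = 0.0707.
Total minor-loss coefficient ΣK = 1·0.26 = 0.26.
ΔP = [f·L/D + ΣK]·(ρV²/2) = [0.0707·46.2/0.0268 + 0.26]·(1020·0.2269²/2) = [121.9 + 0.26]·26.26 = 3207 Pa.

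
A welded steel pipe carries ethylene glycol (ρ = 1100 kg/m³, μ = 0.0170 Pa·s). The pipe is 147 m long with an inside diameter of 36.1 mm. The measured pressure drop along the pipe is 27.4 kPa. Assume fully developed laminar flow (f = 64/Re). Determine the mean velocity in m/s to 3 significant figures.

V ≈ 0.447 m/s

For laminar flow, f = 64/Re with Re = ρVD/μ, so Darcy-Weisbach reduces to ΔP = 32μLV/D². Solving for V: V = ΔP·D²/(32μL) = 2.74e+04·(0.0361)²/(32·0.017·147) = 0.4465 m/s.
Check: Re = ρVD/μ = 1100·0.4465·0.0361/0.017 = 1043 < 2300, so the laminar assumption holds.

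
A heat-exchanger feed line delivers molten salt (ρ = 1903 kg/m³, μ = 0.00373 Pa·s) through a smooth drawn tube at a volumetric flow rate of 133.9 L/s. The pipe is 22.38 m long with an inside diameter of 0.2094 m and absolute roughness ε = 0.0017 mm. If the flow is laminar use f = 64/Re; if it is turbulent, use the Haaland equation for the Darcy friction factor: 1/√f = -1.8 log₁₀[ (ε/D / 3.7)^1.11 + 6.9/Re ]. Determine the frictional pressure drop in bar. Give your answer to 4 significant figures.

Q = 133.9 L/s = 133.9/1000 = 0.1339 m³/s.
Cross-sectional area A = πD²/4 = π(0.2094)²/4 = 0.03444 m²; mean velocity V = Q/A = 0.1339/0.03444 = 3.888 m/s.
Reynolds number Re = ρVD/μ = 1903 · 3.888 · 0.2094 / 0.00373 = 4.154e+05.
Re > 4000 → turbulent. Relative roughness ε/D = 1.7e-06/0.2094 = 8.12e-06. Haaland: 1/√f = -1.8 log₁₀[(8.12e-06/3.7)^1.11 + 6.9/4.154e+05] = -1.8 log₁₀[5.23e-07 + 1.66e-05] = 8.579, so f = 0.01359.
Darcy-Weisbach: ΔP = f(L/D)(ρV²/2) = 0.01359·(22.38/0.2094)·(1903·3.888²/2) = 0.01359·106.9·1.438e+04 = 2.089e+04 Pa.
ΔP = 2.089e+04 Pa = 0.2089 bar.

ΔP ≈ 0.2089 bar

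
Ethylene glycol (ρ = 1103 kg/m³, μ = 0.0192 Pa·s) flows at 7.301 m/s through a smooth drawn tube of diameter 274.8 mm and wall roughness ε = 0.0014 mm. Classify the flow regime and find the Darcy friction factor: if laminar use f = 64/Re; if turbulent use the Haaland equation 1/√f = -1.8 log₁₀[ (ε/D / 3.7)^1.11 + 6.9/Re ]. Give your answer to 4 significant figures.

f ≈ 0.01733

Re = ρVD/μ = 1103·7.301·0.2748/0.0192 = 1.153e+05.
Re > 4000 → turbulent. ε/D = 1.4e-06/0.2748 = 5.09e-06; Haaland: 1/√f = -1.8 log₁₀[3.12e-07 + 5.99e-05] = 7.597, so f = 0.01733.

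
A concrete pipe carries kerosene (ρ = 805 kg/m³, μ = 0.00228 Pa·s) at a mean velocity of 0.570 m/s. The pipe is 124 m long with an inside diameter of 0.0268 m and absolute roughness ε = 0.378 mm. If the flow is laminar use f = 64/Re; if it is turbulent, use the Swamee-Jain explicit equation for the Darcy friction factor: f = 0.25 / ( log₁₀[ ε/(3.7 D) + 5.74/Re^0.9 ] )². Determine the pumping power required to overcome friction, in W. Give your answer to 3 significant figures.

P ≈ 10.1 W

Reynolds number Re = ρVD/μ = 805 · 0.57 · 0.0268 / 0.00228 = 5394.
Re > 4000 → turbulent. Relative roughness ε/D = 0.000378/0.0268 = 0.0141. Swamee-Jain: f = 0.25/(log₁₀[0.0141/3.7 + 5.74/5394^0.9])² = 0.25/(log₁₀[0.00381 + 0.00251])² = 0.25/(-2.199)² = 0.0517.
Darcy-Weisbach: ΔP = f(L/D)(ρV²/2) = 0.0517·(124/0.0268)·(805·0.57²/2) = 0.0517·4627·130.8 = 3.128e+04 Pa.
Q = V·A = 0.57·0.0005641 = 0.0003215 m³/s.
Pumping power P = QΔP = 0.0003215·3.128e+04 = 10.06 W = 10.1 W.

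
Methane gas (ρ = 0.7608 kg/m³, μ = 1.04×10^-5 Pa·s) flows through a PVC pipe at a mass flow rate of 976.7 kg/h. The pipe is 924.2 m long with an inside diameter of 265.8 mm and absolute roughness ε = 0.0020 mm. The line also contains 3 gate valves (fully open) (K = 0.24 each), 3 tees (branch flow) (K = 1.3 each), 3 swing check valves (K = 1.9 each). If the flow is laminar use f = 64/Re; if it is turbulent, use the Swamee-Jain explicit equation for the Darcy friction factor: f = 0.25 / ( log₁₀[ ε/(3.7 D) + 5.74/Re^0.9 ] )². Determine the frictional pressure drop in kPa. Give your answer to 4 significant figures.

ṁ = 976.7 kg/h = 976.7/3600 = 0.2713 kg/s.
A = πD²/4 = π(0.2658)²/4 = 0.05549 m²; mean velocity V = ṁ/(ρA) = 0.2713/(0.7608 · 0.05549) = 6.427 m/s.
Reynolds number Re = ρVD/μ = 0.7608 · 6.427 · 0.2658 / 1.04e-05 = 1.25e+05.
Re > 4000 → turbulent. Relative roughness ε/D = 2e-06/0.2658 = 7.52e-06. Swamee-Jain: f = 0.25/(log₁₀[7.52e-06/3.7 + 5.74/1.25e+05^0.9])² = 0.25/(log₁₀[2.03e-06 + 0.000149])² = 0.25/(-3.822)² = 0.01711.
Total minor-loss coefficient ΣK = 3·0.24 + 3·1.3 + 3·1.9 = 10.3.
ΔP = [f·L/D + ΣK]·(ρV²/2) = [0.01711·924.2/0.2658 + 10.3]·(0.7608·6.427²/2) = [59.5 + 10.3]·15.71 = 1097 Pa.
ΔP = 1097 Pa = 1.097 kPa.

ΔP ≈ 1.097 kPa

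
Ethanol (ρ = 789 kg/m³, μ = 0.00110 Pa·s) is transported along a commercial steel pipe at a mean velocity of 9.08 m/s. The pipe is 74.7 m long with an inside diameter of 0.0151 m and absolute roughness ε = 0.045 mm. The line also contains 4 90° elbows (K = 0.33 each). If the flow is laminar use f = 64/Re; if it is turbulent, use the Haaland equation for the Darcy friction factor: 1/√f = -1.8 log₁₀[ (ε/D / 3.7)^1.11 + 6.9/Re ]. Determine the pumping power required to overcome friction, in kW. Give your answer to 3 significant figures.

Reynolds number Re = ρVD/μ = 789 · 9.08 · 0.0151 / 0.0011 = 9.834e+04.
Re > 4000 → turbulent. Relative roughness ε/D = 4.5e-05/0.0151 = 0.00298. Haaland: 1/√f = -1.8 log₁₀[(0.00298/3.7)^1.11 + 6.9/9.834e+04] = -1.8 log₁₀[0.000368 + 7.02e-05] = 6.045, so f = 0.02736.
Total minor-loss coefficient ΣK = 4·0.33 = 1.32.
ΔP = [f·L/D + ΣK]·(ρV²/2) = [0.02736·74.7/0.0151 + 1.32]·(789·9.08²/2) = [135.4 + 1.32]·3.253e+04 = 4.446e+06 Pa.
Q = V·A = 9.08·0.0001791 = 0.001626 m³/s.
Pumping power P = QΔP = 0.001626·4.446e+06 = 7229 W = 7.23 kW.

P ≈ 7.23 kW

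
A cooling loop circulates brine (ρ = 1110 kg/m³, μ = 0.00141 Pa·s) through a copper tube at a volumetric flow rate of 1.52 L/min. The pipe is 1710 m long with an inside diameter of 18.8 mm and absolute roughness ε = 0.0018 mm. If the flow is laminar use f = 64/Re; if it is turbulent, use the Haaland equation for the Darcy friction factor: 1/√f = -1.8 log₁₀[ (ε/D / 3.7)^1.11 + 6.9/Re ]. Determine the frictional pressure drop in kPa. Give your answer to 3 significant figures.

Q = 1.52 L/min = 1.52/60000 = 2.533e-05 m³/s.
Cross-sectional area A = πD²/4 = π(0.0188)²/4 = 0.0002776 m²; mean velocity V = Q/A = 2.533e-05/0.0002776 = 0.09126 m/s.
Reynolds number Re = ρVD/μ = 1110 · 0.09126 · 0.0188 / 0.00141 = 1351.
Re < 2300 → laminar flow, so f = 64/Re = 64/1351 = 0.04738 (the turbulent correlation is not needed).
Darcy-Weisbach: ΔP = f(L/D)(ρV²/2) = 0.04738·(1710/0.0188)·(1110·0.09126²/2) = 0.04738·9.096e+04·4.622 = 1.992e+04 Pa.
ΔP = 1.992e+04 Pa = 19.9 kPa.

ΔP ≈ 19.9 kPa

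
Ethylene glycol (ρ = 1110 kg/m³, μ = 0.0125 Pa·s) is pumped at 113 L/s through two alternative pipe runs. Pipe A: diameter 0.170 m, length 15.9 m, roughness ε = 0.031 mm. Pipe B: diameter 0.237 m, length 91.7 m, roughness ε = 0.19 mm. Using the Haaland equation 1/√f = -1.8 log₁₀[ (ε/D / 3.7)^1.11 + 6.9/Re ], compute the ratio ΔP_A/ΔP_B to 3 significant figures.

ΔP_A/ΔP_B ≈ 0.782

Pipe A: V = Q/A = 0.113/0.0227 = 4.978 m/s; Re = 7.515e+04; ε/D = 0.000182; Haaland → f = 0.01963; ΔP_A = f(L/D)(ρV²/2) = 2.526e+04 Pa.
Pipe B: V = Q/A = 0.113/0.04412 = 2.561 m/s; Re = 5.391e+04; ε/D = 0.000802; Haaland → f = 0.02291; ΔP_B = f(L/D)(ρV²/2) = 3.228e+04 Pa.
ΔP_A/ΔP_B = 2.526e+04/3.228e+04 = 0.782.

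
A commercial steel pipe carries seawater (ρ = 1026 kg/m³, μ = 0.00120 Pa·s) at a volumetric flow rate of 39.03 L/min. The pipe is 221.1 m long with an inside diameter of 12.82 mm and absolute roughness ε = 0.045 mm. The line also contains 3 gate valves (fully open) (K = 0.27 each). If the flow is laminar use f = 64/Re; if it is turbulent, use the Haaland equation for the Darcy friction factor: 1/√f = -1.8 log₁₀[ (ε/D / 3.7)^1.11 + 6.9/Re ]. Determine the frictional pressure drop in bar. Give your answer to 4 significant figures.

Q = 39.03 L/min = 39.03/60000 = 0.0006505 m³/s.
Cross-sectional area A = πD²/4 = π(0.01282)²/4 = 0.0001291 m²; mean velocity V = Q/A = 0.0006505/0.0001291 = 5.039 m/s.
Reynolds number Re = ρVD/μ = 1026 · 5.039 · 0.01282 / 0.0012 = 5.524e+04.
Re > 4000 → turbulent. Relative roughness ε/D = 4.5e-05/0.01282 = 0.00351. Haaland: 1/√f = -1.8 log₁₀[(0.00351/3.7)^1.11 + 6.9/5.524e+04] = -1.8 log₁₀[0.000441 + 0.000125] = 5.845, so f = 0.02927.
Total minor-loss coefficient ΣK = 3·0.27 = 0.81.
ΔP = [f·L/D + ΣK]·(ρV²/2) = [0.02927·221.1/0.01282 + 0.81]·(1026·5.039²/2) = [504.8 + 0.81]·1.303e+04 = 6.588e+06 Pa.
ΔP = 6.588e+06 Pa = 65.88 bar.

ΔP ≈ 65.88 bar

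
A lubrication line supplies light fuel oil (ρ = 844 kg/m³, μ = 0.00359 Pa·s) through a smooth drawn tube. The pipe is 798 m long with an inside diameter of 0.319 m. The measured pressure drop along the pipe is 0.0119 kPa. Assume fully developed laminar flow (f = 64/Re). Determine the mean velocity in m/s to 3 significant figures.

V ≈ 0.0132 m/s

For laminar flow, f = 64/Re with Re = ρVD/μ, so Darcy-Weisbach reduces to ΔP = 32μLV/D². Solving for V: V = ΔP·D²/(32μL) = 11.9·(0.319)²/(32·0.00359·798) = 0.01321 m/s.
Check: Re = ρVD/μ = 844·0.01321·0.319/0.00359 = 990.6 < 2300, so the laminar assumption holds.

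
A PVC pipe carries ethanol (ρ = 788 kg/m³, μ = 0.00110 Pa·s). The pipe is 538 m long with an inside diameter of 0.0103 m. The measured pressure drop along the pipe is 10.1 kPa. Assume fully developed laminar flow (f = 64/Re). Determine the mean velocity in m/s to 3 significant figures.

V ≈ 0.0566 m/s

For laminar flow, f = 64/Re with Re = ρVD/μ, so Darcy-Weisbach reduces to ΔP = 32μLV/D². Solving for V: V = ΔP·D²/(32μL) = 1.01e+04·(0.0103)²/(32·0.0011·538) = 0.05658 m/s.
Check: Re = ρVD/μ = 788·0.05658·0.0103/0.0011 = 417.5 < 2300, so the laminar assumption holds.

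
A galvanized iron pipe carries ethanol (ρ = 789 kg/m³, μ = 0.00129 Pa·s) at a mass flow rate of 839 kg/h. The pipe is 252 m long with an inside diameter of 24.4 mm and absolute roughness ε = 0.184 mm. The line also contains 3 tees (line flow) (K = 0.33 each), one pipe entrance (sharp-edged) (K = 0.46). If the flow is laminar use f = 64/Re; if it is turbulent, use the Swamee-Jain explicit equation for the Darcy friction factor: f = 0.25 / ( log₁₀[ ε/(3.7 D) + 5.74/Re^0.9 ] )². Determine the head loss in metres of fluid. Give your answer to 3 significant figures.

h_f ≈ 8.79 m

ṁ = 839 kg/h = 839/3600 = 0.2331 kg/s.
A = πD²/4 = π(0.0244)²/4 = 0.0004676 m²; mean velocity V = ṁ/(ρA) = 0.2331/(789 · 0.0004676) = 0.6317 m/s.
Reynolds number Re = ρVD/μ = 789 · 0.6317 · 0.0244 / 0.00129 = 9427.
Re > 4000 → turbulent. Relative roughness ε/D = 0.000184/0.0244 = 0.00754. Swamee-Jain: f = 0.25/(log₁₀[0.00754/3.7 + 5.74/9427^0.9])² = 0.25/(log₁₀[0.00204 + 0.00152])² = 0.25/(-2.449)² = 0.04169.
Total minor-loss coefficient ΣK = 3·0.33 + 1·0.46 = 1.45.
ΔP = [f·L/D + ΣK]·(ρV²/2) = [0.04169·252/0.0244 + 1.45]·(789·0.6317²/2) = [430.6 + 1.45]·157.4 = 6.801e+04 Pa.
Head loss h_f = ΔP/(ρg) = 6.801e+04/(789·9.81) = 8.79 m.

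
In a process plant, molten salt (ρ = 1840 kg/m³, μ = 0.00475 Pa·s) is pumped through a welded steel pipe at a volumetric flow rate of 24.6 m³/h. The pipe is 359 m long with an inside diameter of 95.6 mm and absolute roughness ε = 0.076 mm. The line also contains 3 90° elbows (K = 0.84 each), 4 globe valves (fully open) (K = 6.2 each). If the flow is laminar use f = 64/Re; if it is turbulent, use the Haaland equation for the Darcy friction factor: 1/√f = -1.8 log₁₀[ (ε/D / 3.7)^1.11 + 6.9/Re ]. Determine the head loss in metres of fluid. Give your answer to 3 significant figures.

h_f ≈ 5.51 m

Q = 24.6 m³/h = 24.6/3600 = 0.006833 m³/s.
Cross-sectional area A = πD²/4 = π(0.0956)²/4 = 0.007178 m²; mean velocity V = Q/A = 0.006833/0.007178 = 0.952 m/s.
Reynolds number Re = ρVD/μ = 1840 · 0.952 · 0.0956 / 0.00475 = 3.525e+04.
Re > 4000 → turbulent. Relative roughness ε/D = 7.6e-05/0.0956 = 0.000795. Haaland: 1/√f = -1.8 log₁₀[(0.000795/3.7)^1.11 + 6.9/3.525e+04] = -1.8 log₁₀[8.49e-05 + 0.000196] = 6.393, so f = 0.02446.
Total minor-loss coefficient ΣK = 3·0.84 + 4·6.2 = 27.3.
ΔP = [f·L/D + ΣK]·(ρV²/2) = [0.02446·359/0.0956 + 27.3]·(1840·0.952²/2) = [91.87 + 27.3]·833.8 = 9.937e+04 Pa.
Head loss h_f = ΔP/(ρg) = 9.937e+04/(1840·9.81) = 5.51 m.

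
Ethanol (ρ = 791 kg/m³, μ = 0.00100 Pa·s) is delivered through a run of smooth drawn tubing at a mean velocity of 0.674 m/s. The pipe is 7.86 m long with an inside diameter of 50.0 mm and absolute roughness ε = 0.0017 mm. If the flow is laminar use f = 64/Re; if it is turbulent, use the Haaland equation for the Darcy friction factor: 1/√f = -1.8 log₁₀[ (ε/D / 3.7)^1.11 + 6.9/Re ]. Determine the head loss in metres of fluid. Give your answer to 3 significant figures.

Reynolds number Re = ρVD/μ = 791 · 0.674 · 0.05 / 0.001 = 2.666e+04.
Re > 4000 → turbulent. Relative roughness ε/D = 1.7e-06/0.05 = 3.4e-05. Haaland: 1/√f = -1.8 log₁₀[(3.4e-05/3.7)^1.11 + 6.9/2.666e+04] = -1.8 log₁₀[2.57e-06 + 0.000259] = 6.449, so f = 0.02405.
Darcy-Weisbach: ΔP = f(L/D)(ρV²/2) = 0.02405·(7.86/0.05)·(791·0.674²/2) = 0.02405·157.2·179.7 = 679.1 Pa.
Head loss h_f = ΔP/(ρg) = 679.1/(791·9.81) = 0.0875 m.

h_f ≈ 0.0875 m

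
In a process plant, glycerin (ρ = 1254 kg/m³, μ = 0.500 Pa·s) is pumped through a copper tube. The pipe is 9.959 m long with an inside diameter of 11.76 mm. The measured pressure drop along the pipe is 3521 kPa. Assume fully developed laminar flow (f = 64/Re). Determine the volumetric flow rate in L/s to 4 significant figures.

Q ≈ 0.3319 L/s

For laminar flow, f = 64/Re with Re = ρVD/μ, so Darcy-Weisbach reduces to ΔP = 32μLV/D². Solving for V: V = ΔP·D²/(32μL) = 3.521e+06·(0.01176)²/(32·0.5·9.959) = 3.056 m/s.
Check: Re = ρVD/μ = 1254·3.056·0.01176/0.5 = 90.13 < 2300, so the laminar assumption holds.
Q = V·A = 3.056·(π/4·0.01176²) = 0.0003319 m³/s = 0.3319 L/s.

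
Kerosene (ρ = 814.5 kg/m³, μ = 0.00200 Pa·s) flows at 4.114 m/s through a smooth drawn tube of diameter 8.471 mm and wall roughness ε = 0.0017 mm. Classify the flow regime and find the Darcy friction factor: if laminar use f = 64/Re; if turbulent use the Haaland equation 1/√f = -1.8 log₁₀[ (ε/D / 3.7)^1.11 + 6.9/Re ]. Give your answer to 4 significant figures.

f ≈ 0.02839

Re = ρVD/μ = 814.5·4.114·0.008471/0.002 = 1.419e+04.
Re > 4000 → turbulent. ε/D = 1.7e-06/0.008471 = 0.000201; Haaland: 1/√f = -1.8 log₁₀[1.84e-05 + 0.000486] = 5.935, so f = 0.02839.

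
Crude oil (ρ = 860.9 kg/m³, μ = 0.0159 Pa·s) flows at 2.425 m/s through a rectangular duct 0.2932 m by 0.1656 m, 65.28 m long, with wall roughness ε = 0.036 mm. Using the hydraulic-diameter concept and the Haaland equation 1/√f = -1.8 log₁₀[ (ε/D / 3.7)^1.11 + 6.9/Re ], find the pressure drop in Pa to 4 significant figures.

Hydraulic diameter D_h = 4A/P = 4·(0.2932·0.1656)/(2·(0.2932+0.1656)) = 0.1942/0.9176 = 0.2117 m.
Re = ρVD_h/μ = 860.9·2.425·0.2117/0.0159 = 2.779e+04.
ε/D_h = 3.6e-05/0.2117 = 0.00017; Haaland gives 1/√f = -1.8 log₁₀[1.53e-05+0.000248] = 6.442, so f = 0.02409.
ΔP = f(L/D_h)(ρV²/2) = 0.02409·65.28/0.2117·2531 = 1.881e+04 Pa.

ΔP ≈ 18810 Pa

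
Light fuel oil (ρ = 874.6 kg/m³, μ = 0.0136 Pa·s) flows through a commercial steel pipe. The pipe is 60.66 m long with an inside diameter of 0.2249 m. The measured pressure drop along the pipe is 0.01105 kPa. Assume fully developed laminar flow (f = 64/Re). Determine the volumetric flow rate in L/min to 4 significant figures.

Q ≈ 50.46 L/min

For laminar flow, f = 64/Re with Re = ρVD/μ, so Darcy-Weisbach reduces to ΔP = 32μLV/D². Solving for V: V = ΔP·D²/(32μL) = 11.05·(0.2249)²/(32·0.0136·60.66) = 0.02117 m/s.
Check: Re = ρVD/μ = 874.6·0.02117·0.2249/0.0136 = 306.2 < 2300, so the laminar assumption holds.
Q = V·A = 0.02117·(π/4·0.2249²) = 0.000841 m³/s = 50.46 L/min.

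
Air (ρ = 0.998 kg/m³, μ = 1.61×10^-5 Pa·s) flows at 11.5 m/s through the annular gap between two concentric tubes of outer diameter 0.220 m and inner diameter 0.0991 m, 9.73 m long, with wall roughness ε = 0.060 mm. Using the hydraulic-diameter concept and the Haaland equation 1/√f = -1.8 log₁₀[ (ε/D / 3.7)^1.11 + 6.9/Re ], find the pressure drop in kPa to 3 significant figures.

Hydraulic diameter D_h = 4A/P = D_o - D_i = 0.22 - 0.0991 = 0.1209 m.
Re = ρVD_h/μ = 0.998·11.5·0.1209/1.61e-05 = 8.618e+04.
ε/D_h = 6e-05/0.1209 = 0.000496; Haaland gives 1/√f = -1.8 log₁₀[5.03e-05+8.01e-05] = 6.993, so f = 0.02045.
ΔP = f(L/D_h)(ρV²/2) = 0.02045·9.73/0.1209·65.99 = 108.6 Pa.
ΔP = 0.109 kPa.

ΔP ≈ 0.109 kPa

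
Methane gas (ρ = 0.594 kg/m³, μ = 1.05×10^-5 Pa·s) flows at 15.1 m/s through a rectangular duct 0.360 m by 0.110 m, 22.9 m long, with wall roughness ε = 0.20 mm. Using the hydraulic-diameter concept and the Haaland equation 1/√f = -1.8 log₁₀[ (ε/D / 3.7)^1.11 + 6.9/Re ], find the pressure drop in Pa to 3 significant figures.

Hydraulic diameter D_h = 4A/P = 4·(0.36·0.11)/(2·(0.36+0.11)) = 0.1584/0.94 = 0.1685 m.
Re = ρVD_h/μ = 0.594·15.1·0.1685/1.05e-05 = 1.439e+05.
ε/D_h = 0.0002/0.1685 = 0.00119; Haaland gives 1/√f = -1.8 log₁₀[0.000132+4.79e-05] = 6.739, so f = 0.02202.
ΔP = f(L/D_h)(ρV²/2) = 0.02202·22.9/0.1685·67.72 = 202.6 Pa.

ΔP ≈ 203 Pa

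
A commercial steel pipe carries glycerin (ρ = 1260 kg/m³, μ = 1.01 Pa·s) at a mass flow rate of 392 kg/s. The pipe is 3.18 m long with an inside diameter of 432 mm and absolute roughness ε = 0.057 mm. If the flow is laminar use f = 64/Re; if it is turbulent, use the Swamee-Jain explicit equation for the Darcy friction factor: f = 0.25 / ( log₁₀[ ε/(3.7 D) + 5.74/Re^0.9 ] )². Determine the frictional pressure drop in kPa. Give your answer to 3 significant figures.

ΔP ≈ 1.17 kPa

A = πD²/4 = π(0.432)²/4 = 0.1466 m²; mean velocity V = ṁ/(ρA) = 392/(1260 · 0.1466) = 2.123 m/s.
Reynolds number Re = ρVD/μ = 1260 · 2.123 · 0.432 / 1.01 = 1144.
Re < 2300 → laminar flow, so f = 64/Re = 64/1144 = 0.05595 (the turbulent correlation is not needed).
Darcy-Weisbach: ΔP = f(L/D)(ρV²/2) = 0.05595·(3.18/0.432)·(1260·2.123²/2) = 0.05595·7.361·2838 = 1169 Pa.
ΔP = 1169 Pa = 1.17 kPa.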